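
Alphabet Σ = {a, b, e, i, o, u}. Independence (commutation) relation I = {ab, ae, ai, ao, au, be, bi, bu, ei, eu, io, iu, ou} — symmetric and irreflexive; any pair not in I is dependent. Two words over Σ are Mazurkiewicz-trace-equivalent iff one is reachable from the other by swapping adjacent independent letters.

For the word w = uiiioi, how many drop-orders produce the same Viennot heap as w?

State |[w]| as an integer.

30

piece 0:u — minimal
piece 1:i — minimal
piece 2:i rests on {1:i}
piece 3:i rests on {2:i}
piece 4:o — minimal
piece 5:i rests on {3:i}
minimal pieces: {0:u, 1:i, 4:o}
ways to finish when only these pieces remain (= sum over removing one remaining piece with nothing left below it):
  1 left: {0}→1  {4}→1  {5}→1
  2 left: {0,4}→2  {0,5}→2  {3,5}→1  {4,5}→2
  3 left: {0,3,5}→3  {0,4,5}→6  {2,3,5}→1  {3,4,5}→3
  4 left: {0,2,3,5}→4  {0,3,4,5}→12  {1,2,3,5}→1  {2,3,4,5}→4
  placing 0:u first → 5 extensions
  placing 1:i first → 20 extensions
  placing 4:o first → 5 extensions
total linear extensions = 30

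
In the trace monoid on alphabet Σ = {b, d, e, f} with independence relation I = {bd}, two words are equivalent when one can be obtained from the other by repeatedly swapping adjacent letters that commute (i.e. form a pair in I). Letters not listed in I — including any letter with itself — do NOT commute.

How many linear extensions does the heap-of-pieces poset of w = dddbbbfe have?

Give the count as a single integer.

20

#0=d has no predecessor
#1=d depends on [0:d]
#2=d depends on [1:d]
#3=b has no predecessor
#4=b depends on [3:b]
#5=b depends on [4:b]
#6=f depends on [2:d, 5:b]
#7=e depends on [6:f]
sources: [0:d, 3:b]
N(rest) = Σ N(rest − s) over sources s of rest; N(one piece) = 1:
  size 1 → [7]=1
  size 2 → [6,7]=1
  size 3 → [2,6,7]=1  [5,6,7]=1
  size 4 → [1,2,6,7]=1  [2,5,6,7]=2  [4,5,6,7]=1
  size 5 → [0,1,2,6,7]=1  [1,2,5,6,7]=3  [2,4,5,6,7]=3  [3,4,5,6,7]=1
  size 6 → [0,1,2,5,6,7]=4  [1,2,4,5,6,7]=6  [2,3,4,5,6,7]=4
  first=0(d) contributes 10
  first=3(b) contributes 10
|[w]| = 20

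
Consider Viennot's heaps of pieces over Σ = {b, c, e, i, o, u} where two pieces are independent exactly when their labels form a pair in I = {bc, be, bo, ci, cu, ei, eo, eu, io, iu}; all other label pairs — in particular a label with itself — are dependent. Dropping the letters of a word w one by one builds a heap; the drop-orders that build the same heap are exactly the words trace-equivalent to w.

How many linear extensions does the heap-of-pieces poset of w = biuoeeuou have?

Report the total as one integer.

216

0(b) covers ∅
1(i) covers 0:b
2(u) covers 0:b
3(o) covers 2:u
4(e) covers ∅
5(e) covers 4:e
6(u) covers 3:o
7(o) covers 6:u
8(u) covers 7:o
floor of heap: 0:b, 4:e
completions by unplaced set U, small U first (add the entries for U minus each lowest piece of U):
  |U|=1: {1}:1  {5}:1  {8}:1
  |U|=2: {1,5}:2  {1,8}:2  {4,5}:1  {5,8}:2  {7,8}:1
  |U|=3: {1,4,5}:3  {1,5,8}:6  {1,7,8}:3  {4,5,8}:3  {5,7,8}:3  {6,7,8}:1
  |U|=4: {1,4,5,8}:12  {1,5,7,8}:12  {1,6,7,8}:4  {3,6,7,8}:1  {4,5,7,8}:6  {5,6,7,8}:4
  |U|=5: {1,3,6,7,8}:5  {1,4,5,7,8}:30  {1,5,6,7,8}:20  {2,3,6,7,8}:1  {3,5,6,7,8}:5  {4,5,6,7,8}:10
  |U|=6: {1,2,3,6,7,8}:6  {1,3,5,6,7,8}:30  {1,4,5,6,7,8}:60  {2,3,5,6,7,8}:6  {3,4,5,6,7,8}:15
  |U|=7: {0,1,2,3,6,7,8}:6  {1,2,3,5,6,7,8}:42  {1,3,4,5,6,7,8}:105  {2,3,4,5,6,7,8}:21
  start at 0(b): 168
  start at 4(e): 48
sum over floor = 216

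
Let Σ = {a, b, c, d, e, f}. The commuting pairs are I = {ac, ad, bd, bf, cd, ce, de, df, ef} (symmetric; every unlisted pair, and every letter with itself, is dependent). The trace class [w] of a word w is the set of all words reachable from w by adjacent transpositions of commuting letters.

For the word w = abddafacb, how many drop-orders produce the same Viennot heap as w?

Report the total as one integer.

72

drop 0:a onto floor
drop 1:b onto {0:a}
drop 2:d onto floor
drop 3:d onto {2:d}
drop 4:a onto {1:b}
drop 5:f onto {4:a}
drop 6:a onto {5:f}
drop 7:c onto {5:f}
drop 8:b onto {6:a, 7:c}
ground layer = {0:a, 2:d}
drop-orders for the pieces not yet dropped (sum over which currently-grounded one goes next):
  1 to go: {3} 1  {8} 1
  2 to go: {2,3} 1  {3,8} 2  {6,8} 1  {7,8} 1
  3 to go: {2,3,8} 3  {3,6,8} 3  {3,7,8} 3  {6,7,8} 2
  4 to go: {2,3,6,8} 6  {2,3,7,8} 6  {3,6,7,8} 8  {5,6,7,8} 2
  5 to go: {2,3,6,7,8} 20  {3,5,6,7,8} 10  {4,5,6,7,8} 2
  6 to go: {1,4,5,6,7,8} 2  {2,3,5,6,7,8} 30  {3,4,5,6,7,8} 12
  7 to go: {0,1,4,5,6,7,8} 2  {1,3,4,5,6,7,8} 14  {2,3,4,5,6,7,8} 42
  if 0:a drops first: 56 orders
  if 2:d drops first: 16 orders
heap linearizations: 72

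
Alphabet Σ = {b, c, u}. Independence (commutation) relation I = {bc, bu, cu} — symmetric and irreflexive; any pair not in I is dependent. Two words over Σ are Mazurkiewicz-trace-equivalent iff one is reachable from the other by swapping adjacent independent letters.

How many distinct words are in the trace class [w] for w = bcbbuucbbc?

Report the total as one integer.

2520

#0=b has no predecessor
#1=c has no predecessor
#2=b depends on [0:b]
#3=b depends on [2:b]
#4=u has no predecessor
#5=u depends on [4:u]
#6=c depends on [1:c]
#7=b depends on [3:b]
#8=b depends on [7:b]
#9=c depends on [6:c]
sources: [0:b, 1:c, 4:u]
N(rest) = Σ N(rest − s) over sources s of rest; N(one piece) = 1:
  size 1 → [5]=1  [8]=1  [9]=1
  size 2 → [4,5]=1  [5,8]=2  [5,9]=2  [6,9]=1  [7,8]=1  [8,9]=2
  size 3 → [1,6,9]=1  [3,7,8]=1  [4,5,8]=3  [4,5,9]=3  [5,6,9]=3  [5,7,8]=3  [5,8,9]=6  [6,8,9]=3  [7,8,9]=3
  size 4 → [1,5,6,9]=4  [1,6,8,9]=4  [2,3,7,8]=1  [3,5,7,8]=4  [3,7,8,9]=4  [4,5,6,9]=6  [4,5,7,8]=6  [4,5,8,9]=12  [5,6,8,9]=12  [5,7,8,9]=12  [6,7,8,9]=6
  size 5 → [0,2,3,7,8]=1  [1,4,5,6,9]=10  [1,5,6,8,9]=20  [1,6,7,8,9]=10  [2,3,5,7,8]=5  [2,3,7,8,9]=5  [3,4,5,7,8]=10  [3,5,7,8,9]=20  [3,6,7,8,9]=10  [4,5,6,8,9]=30  [4,5,7,8,9]=30  [5,6,7,8,9]=30
  size 6 → [0,2,3,5,7,8]=6  [0,2,3,7,8,9]=6  [1,3,6,7,8,9]=20  [1,4,5,6,8,9]=60  [1,5,6,7,8,9]=60  [2,3,4,5,7,8]=15  [2,3,5,7,8,9]=30  [2,3,6,7,8,9]=15  [3,4,5,7,8,9]=60  [3,5,6,7,8,9]=60  [4,5,6,7,8,9]=90
  size 7 → [0,2,3,4,5,7,8]=21  [0,2,3,5,7,8,9]=42  [0,2,3,6,7,8,9]=21  [1,2,3,6,7,8,9]=35  [1,3,5,6,7,8,9]=140  [1,4,5,6,7,8,9]=210  [2,3,4,5,7,8,9]=105  [2,3,5,6,7,8,9]=105  [3,4,5,6,7,8,9]=210
  size 8 → [0,1,2,3,6,7,8,9]=56  [0,2,3,4,5,7,8,9]=168  [0,2,3,5,6,7,8,9]=168  [1,2,3,5,6,7,8,9]=280  [1,3,4,5,6,7,8,9]=560  [2,3,4,5,6,7,8,9]=420
  first=0(b) contributes 1260
  first=1(c) contributes 756
  first=4(u) contributes 504
|[w]| = 2520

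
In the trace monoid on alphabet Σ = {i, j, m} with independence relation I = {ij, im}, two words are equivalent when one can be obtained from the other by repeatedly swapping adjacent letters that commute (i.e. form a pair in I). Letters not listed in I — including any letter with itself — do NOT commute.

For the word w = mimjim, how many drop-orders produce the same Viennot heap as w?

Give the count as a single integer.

0(m) covers ∅
1(i) covers ∅
2(m) covers 0:m
3(j) covers 2:m
4(i) covers 1:i
5(m) covers 3:j
floor of heap: 0:m, 1:i
completions by unplaced set U, small U first (add the entries for U minus each lowest piece of U):
  |U|=1: {4}:1  {5}:1
  |U|=2: {1,4}:1  {3,5}:1  {4,5}:2
  |U|=3: {1,4,5}:3  {2,3,5}:1  {3,4,5}:3
  |U|=4: {0,2,3,5}:1  {1,3,4,5}:6  {2,3,4,5}:4
  start at 0(m): 10
  start at 1(i): 5
sum over floor = 15

15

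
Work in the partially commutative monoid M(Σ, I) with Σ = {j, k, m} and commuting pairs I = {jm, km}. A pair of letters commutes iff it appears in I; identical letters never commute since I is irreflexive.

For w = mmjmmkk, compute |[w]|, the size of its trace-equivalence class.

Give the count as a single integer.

piece 0:m — minimal
piece 1:m rests on {0:m}
piece 2:j — minimal
piece 3:m rests on {1:m}
piece 4:m rests on {3:m}
piece 5:k rests on {2:j}
piece 6:k rests on {5:k}
minimal pieces: {0:m, 2:j}
ways to finish when only these pieces remain (= sum over removing one remaining piece with nothing left below it):
  1 left: {4}→1  {6}→1
  2 left: {3,4}→1  {4,6}→2  {5,6}→1
  3 left: {1,3,4}→1  {2,5,6}→1  {3,4,6}→3  {4,5,6}→3
  4 left: {0,1,3,4}→1  {1,3,4,6}→4  {2,4,5,6}→4  {3,4,5,6}→6
  5 left: {0,1,3,4,6}→5  {1,3,4,5,6}→10  {2,3,4,5,6}→10
  placing 0:m first → 20 extensions
  placing 2:j first → 15 extensions
total linear extensions = 35

35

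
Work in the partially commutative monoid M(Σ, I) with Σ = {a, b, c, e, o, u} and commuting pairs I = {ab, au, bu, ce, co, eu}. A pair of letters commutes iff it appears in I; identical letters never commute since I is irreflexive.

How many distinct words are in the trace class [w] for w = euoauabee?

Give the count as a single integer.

drop 0:e onto floor
drop 1:u onto floor
drop 2:o onto {0:e, 1:u}
drop 3:a onto {2:o}
drop 4:u onto {2:o}
drop 5:a onto {3:a}
drop 6:b onto {2:o}
drop 7:e onto {5:a, 6:b}
drop 8:e onto {7:e}
ground layer = {0:e, 1:u}
drop-orders for the pieces not yet dropped (sum over which currently-grounded one goes next):
  1 to go: {4} 1  {8} 1
  2 to go: {4,8} 2  {7,8} 1
  3 to go: {4,7,8} 3  {5,7,8} 1  {6,7,8} 1
  4 to go: {3,5,7,8} 1  {4,5,7,8} 4  {4,6,7,8} 4  {5,6,7,8} 2
  5 to go: {3,4,5,7,8} 5  {3,5,6,7,8} 3  {4,5,6,7,8} 10
  6 to go: {3,4,5,6,7,8} 18
  7 to go: {2,3,4,5,6,7,8} 18
  if 0:e drops first: 18 orders
  if 1:u drops first: 18 orders
heap linearizations: 36

36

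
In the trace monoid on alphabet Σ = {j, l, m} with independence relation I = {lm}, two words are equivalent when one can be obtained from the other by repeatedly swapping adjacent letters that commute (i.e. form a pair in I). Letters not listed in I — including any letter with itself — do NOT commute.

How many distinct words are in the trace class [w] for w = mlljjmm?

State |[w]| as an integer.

3

0(m) covers ∅
1(l) covers ∅
2(l) covers 1:l
3(j) covers 0:m, 2:l
4(j) covers 3:j
5(m) covers 4:j
6(m) covers 5:m
floor of heap: 0:m, 1:l
completions by unplaced set U, small U first (add the entries for U minus each lowest piece of U):
  |U|=1: {6}:1
  |U|=2: {5,6}:1
  |U|=3: {4,5,6}:1
  |U|=4: {3,4,5,6}:1
  |U|=5: {0,3,4,5,6}:1  {2,3,4,5,6}:1
  start at 0(m): 1
  start at 1(l): 2
sum over floor = 3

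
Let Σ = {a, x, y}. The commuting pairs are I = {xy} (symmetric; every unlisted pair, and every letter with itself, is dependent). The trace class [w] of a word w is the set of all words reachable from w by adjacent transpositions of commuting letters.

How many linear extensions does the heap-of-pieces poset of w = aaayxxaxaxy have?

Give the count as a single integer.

0(a) covers ∅
1(a) covers 0:a
2(a) covers 1:a
3(y) covers 2:a
4(x) covers 2:a
5(x) covers 4:x
6(a) covers 3:y, 5:x
7(x) covers 6:a
8(a) covers 7:x
9(x) covers 8:a
10(y) covers 8:a
floor of heap: 0:a
completions by unplaced set U, small U first (add the entries for U minus each lowest piece of U):
  |U|=1: {9}:1  {10}:1
  |U|=2: {9,10}:2
  |U|=3: {8,9,10}:2
  |U|=4: {7,8,9,10}:2
  |U|=5: {6,7,8,9,10}:2
  |U|=6: {3,6,7,8,9,10}:2  {5,6,7,8,9,10}:2
  |U|=7: {3,5,6,7,8,9,10}:4  {4,5,6,7,8,9,10}:2
  |U|=8: {3,4,5,6,7,8,9,10}:6
  |U|=9: {2,3,4,5,6,7,8,9,10}:6
  start at 0(a): 6

6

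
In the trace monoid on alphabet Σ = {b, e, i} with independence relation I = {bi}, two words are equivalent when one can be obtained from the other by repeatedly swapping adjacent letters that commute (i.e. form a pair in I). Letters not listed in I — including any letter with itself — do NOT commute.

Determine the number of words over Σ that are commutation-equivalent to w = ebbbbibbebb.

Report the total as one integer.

7

#0=e has no predecessor
#1=b depends on [0:e]
#2=b depends on [1:b]
#3=b depends on [2:b]
#4=b depends on [3:b]
#5=i depends on [0:e]
#6=b depends on [4:b]
#7=b depends on [6:b]
#8=e depends on [5:i, 7:b]
#9=b depends on [8:e]
#10=b depends on [9:b]
sources: [0:e]
N(rest) = Σ N(rest − s) over sources s of rest; N(one piece) = 1:
  size 1 → [10]=1
  size 2 → [9,10]=1
  size 3 → [8,9,10]=1
  size 4 → [5,8,9,10]=1  [7,8,9,10]=1
  size 5 → [5,7,8,9,10]=2  [6,7,8,9,10]=1
  size 6 → [4,6,7,8,9,10]=1  [5,6,7,8,9,10]=3
  size 7 → [3,4,6,7,8,9,10]=1  [4,5,6,7,8,9,10]=4
  size 8 → [2,3,4,6,7,8,9,10]=1  [3,4,5,6,7,8,9,10]=5
  size 9 → [1,2,3,4,6,7,8,9,10]=1  [2,3,4,5,6,7,8,9,10]=6
  first=0(e) contributes 7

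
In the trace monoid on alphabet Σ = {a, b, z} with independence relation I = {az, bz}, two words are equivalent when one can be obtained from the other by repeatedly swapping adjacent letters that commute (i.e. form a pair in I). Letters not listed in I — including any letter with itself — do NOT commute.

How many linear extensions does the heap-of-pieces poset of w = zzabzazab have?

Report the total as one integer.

#0=z has no predecessor
#1=z depends on [0:z]
#2=a has no predecessor
#3=b depends on [2:a]
#4=z depends on [1:z]
#5=a depends on [3:b]
#6=z depends on [4:z]
#7=a depends on [5:a]
#8=b depends on [7:a]
sources: [0:z, 2:a]
N(rest) = Σ N(rest − s) over sources s of rest; N(one piece) = 1:
  size 1 → [6]=1  [8]=1
  size 2 → [4,6]=1  [6,8]=2  [7,8]=1
  size 3 → [1,4,6]=1  [4,6,8]=3  [5,7,8]=1  [6,7,8]=3
  size 4 → [0,1,4,6]=1  [1,4,6,8]=4  [3,5,7,8]=1  [4,6,7,8]=6  [5,6,7,8]=4
  size 5 → [0,1,4,6,8]=5  [1,4,6,7,8]=10  [2,3,5,7,8]=1  [3,5,6,7,8]=5  [4,5,6,7,8]=10
  size 6 → [0,1,4,6,7,8]=15  [1,4,5,6,7,8]=20  [2,3,5,6,7,8]=6  [3,4,5,6,7,8]=15
  size 7 → [0,1,4,5,6,7,8]=35  [1,3,4,5,6,7,8]=35  [2,3,4,5,6,7,8]=21
  first=0(z) contributes 56
  first=2(a) contributes 70
|[w]| = 126

126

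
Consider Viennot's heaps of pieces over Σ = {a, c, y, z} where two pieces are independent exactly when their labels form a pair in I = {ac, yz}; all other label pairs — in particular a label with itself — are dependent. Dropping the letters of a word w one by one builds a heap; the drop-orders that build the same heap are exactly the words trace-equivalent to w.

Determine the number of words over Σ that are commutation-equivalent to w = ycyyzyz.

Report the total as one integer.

0(y) covers ∅
1(c) covers 0:y
2(y) covers 1:c
3(y) covers 2:y
4(z) covers 1:c
5(y) covers 3:y
6(z) covers 4:z
floor of heap: 0:y
completions by unplaced set U, small U first (add the entries for U minus each lowest piece of U):
  |U|=1: {5}:1  {6}:1
  |U|=2: {3,5}:1  {4,6}:1  {5,6}:2
  |U|=3: {2,3,5}:1  {3,5,6}:3  {4,5,6}:3
  |U|=4: {2,3,5,6}:4  {3,4,5,6}:6
  |U|=5: {2,3,4,5,6}:10
  start at 0(y): 10

10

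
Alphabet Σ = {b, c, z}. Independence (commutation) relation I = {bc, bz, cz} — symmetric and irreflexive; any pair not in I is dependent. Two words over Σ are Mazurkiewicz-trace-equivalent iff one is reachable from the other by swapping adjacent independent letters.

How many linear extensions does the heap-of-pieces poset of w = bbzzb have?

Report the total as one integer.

10

piece 0:b — minimal
piece 1:b rests on {0:b}
piece 2:z — minimal
piece 3:z rests on {2:z}
piece 4:b rests on {1:b}
minimal pieces: {0:b, 2:z}
ways to finish when only these pieces remain (= sum over removing one remaining piece with nothing left below it):
  1 left: {3}→1  {4}→1
  2 left: {1,4}→1  {2,3}→1  {3,4}→2
  3 left: {0,1,4}→1  {1,3,4}→3  {2,3,4}→3
  placing 0:b first → 6 extensions
  placing 2:z first → 4 extensions
total linear extensions = 10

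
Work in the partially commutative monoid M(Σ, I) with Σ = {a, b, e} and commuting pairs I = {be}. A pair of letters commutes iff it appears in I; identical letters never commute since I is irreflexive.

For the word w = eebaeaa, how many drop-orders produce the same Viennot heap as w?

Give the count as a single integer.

drop 0:e onto floor
drop 1:e onto {0:e}
drop 2:b onto floor
drop 3:a onto {1:e, 2:b}
drop 4:e onto {3:a}
drop 5:a onto {4:e}
drop 6:a onto {5:a}
ground layer = {0:e, 2:b}
drop-orders for the pieces not yet dropped (sum over which currently-grounded one goes next):
  1 to go: {6} 1
  2 to go: {5,6} 1
  3 to go: {4,5,6} 1
  4 to go: {3,4,5,6} 1
  5 to go: {1,3,4,5,6} 1  {2,3,4,5,6} 1
  if 0:e drops first: 2 orders
  if 2:b drops first: 1 orders
heap linearizations: 3

3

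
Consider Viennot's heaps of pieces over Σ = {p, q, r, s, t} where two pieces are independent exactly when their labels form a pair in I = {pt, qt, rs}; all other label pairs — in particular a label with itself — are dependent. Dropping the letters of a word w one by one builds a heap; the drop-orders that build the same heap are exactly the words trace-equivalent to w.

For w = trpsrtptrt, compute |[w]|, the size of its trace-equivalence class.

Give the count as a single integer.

0(t) covers ∅
1(r) covers 0:t
2(p) covers 1:r
3(s) covers 2:p
4(r) covers 2:p
5(t) covers 3:s, 4:r
6(p) covers 3:s, 4:r
7(t) covers 5:t
8(r) covers 6:p, 7:t
9(t) covers 8:r
floor of heap: 0:t
completions by unplaced set U, small U first (add the entries for U minus each lowest piece of U):
  |U|=1: {9}:1
  |U|=2: {8,9}:1
  |U|=3: {6,8,9}:1  {7,8,9}:1
  |U|=4: {5,7,8,9}:1  {6,7,8,9}:2
  |U|=5: {5,6,7,8,9}:3
  |U|=6: {3,5,6,7,8,9}:3  {4,5,6,7,8,9}:3
  |U|=7: {3,4,5,6,7,8,9}:6
  |U|=8: {2,3,4,5,6,7,8,9}:6
  start at 0(t): 6

6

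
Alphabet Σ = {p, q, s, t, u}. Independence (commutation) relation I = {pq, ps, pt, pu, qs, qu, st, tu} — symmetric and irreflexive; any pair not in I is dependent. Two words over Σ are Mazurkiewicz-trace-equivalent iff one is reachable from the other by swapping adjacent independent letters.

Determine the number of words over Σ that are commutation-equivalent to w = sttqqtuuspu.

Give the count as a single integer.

2772

#0=s has no predecessor
#1=t has no predecessor
#2=t depends on [1:t]
#3=q depends on [2:t]
#4=q depends on [3:q]
#5=t depends on [4:q]
#6=u depends on [0:s]
#7=u depends on [6:u]
#8=s depends on [7:u]
#9=p has no predecessor
#10=u depends on [8:s]
sources: [0:s, 1:t, 9:p]
N(rest) = Σ N(rest − s) over sources s of rest; N(one piece) = 1:
  size 1 → [5]=1  [9]=1  [10]=1
  size 2 → [4,5]=1  [5,9]=2  [5,10]=2  [8,10]=1  [9,10]=2
  size 3 → [3,4,5]=1  [4,5,9]=3  [4,5,10]=3  [5,8,10]=3  [5,9,10]=6  [7,8,10]=1  [8,9,10]=3
  size 4 → [2,3,4,5]=1  [3,4,5,9]=4  [3,4,5,10]=4  [4,5,8,10]=6  [4,5,9,10]=12  [5,7,8,10]=4  [5,8,9,10]=12  [6,7,8,10]=1  [7,8,9,10]=4
  size 5 → [0,6,7,8,10]=1  [1,2,3,4,5]=1  [2,3,4,5,9]=5  [2,3,4,5,10]=5  [3,4,5,8,10]=10  [3,4,5,9,10]=20  [4,5,7,8,10]=10  [4,5,8,9,10]=30  [5,6,7,8,10]=5  [5,7,8,9,10]=20  [6,7,8,9,10]=5
  size 6 → [0,5,6,7,8,10]=6  [0,6,7,8,9,10]=6  [1,2,3,4,5,9]=6  [1,2,3,4,5,10]=6  [2,3,4,5,8,10]=15  [2,3,4,5,9,10]=30  [3,4,5,7,8,10]=20  [3,4,5,8,9,10]=60  [4,5,6,7,8,10]=15  [4,5,7,8,9,10]=60  [5,6,7,8,9,10]=30
  size 7 → [0,4,5,6,7,8,10]=21  [0,5,6,7,8,9,10]=42  [1,2,3,4,5,8,10]=21  [1,2,3,4,5,9,10]=42  [2,3,4,5,7,8,10]=35  [2,3,4,5,8,9,10]=105  [3,4,5,6,7,8,10]=35  [3,4,5,7,8,9,10]=140  [4,5,6,7,8,9,10]=105
  size 8 → [0,3,4,5,6,7,8,10]=56  [0,4,5,6,7,8,9,10]=168  [1,2,3,4,5,7,8,10]=56  [1,2,3,4,5,8,9,10]=168  [2,3,4,5,6,7,8,10]=70  [2,3,4,5,7,8,9,10]=280  [3,4,5,6,7,8,9,10]=280
  size 9 → [0,2,3,4,5,6,7,8,10]=126  [0,3,4,5,6,7,8,9,10]=504  [1,2,3,4,5,6,7,8,10]=126  [1,2,3,4,5,7,8,9,10]=504  [2,3,4,5,6,7,8,9,10]=630
  first=0(s) contributes 1260
  first=1(t) contributes 1260
  first=9(p) contributes 252
|[w]| = 2772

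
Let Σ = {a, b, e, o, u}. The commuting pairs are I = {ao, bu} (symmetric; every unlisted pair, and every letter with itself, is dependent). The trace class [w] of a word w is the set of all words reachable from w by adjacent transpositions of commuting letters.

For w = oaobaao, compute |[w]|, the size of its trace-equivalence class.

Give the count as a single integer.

9

0(o) covers ∅
1(a) covers ∅
2(o) covers 0:o
3(b) covers 1:a, 2:o
4(a) covers 3:b
5(a) covers 4:a
6(o) covers 3:b
floor of heap: 0:o, 1:a
completions by unplaced set U, small U first (add the entries for U minus each lowest piece of U):
  |U|=1: {5}:1  {6}:1
  |U|=2: {4,5}:1  {5,6}:2
  |U|=3: {4,5,6}:3
  |U|=4: {3,4,5,6}:3
  |U|=5: {1,3,4,5,6}:3  {2,3,4,5,6}:3
  start at 0(o): 6
  start at 1(a): 3
sum over floor = 9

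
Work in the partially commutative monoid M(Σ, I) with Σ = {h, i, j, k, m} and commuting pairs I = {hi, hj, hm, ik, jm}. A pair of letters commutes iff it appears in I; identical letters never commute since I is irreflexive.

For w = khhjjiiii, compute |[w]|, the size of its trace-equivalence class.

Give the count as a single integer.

28

#0=k has no predecessor
#1=h depends on [0:k]
#2=h depends on [1:h]
#3=j depends on [0:k]
#4=j depends on [3:j]
#5=i depends on [4:j]
#6=i depends on [5:i]
#7=i depends on [6:i]
#8=i depends on [7:i]
sources: [0:k]
N(rest) = Σ N(rest − s) over sources s of rest; N(one piece) = 1:
  size 1 → [2]=1  [8]=1
  size 2 → [1,2]=1  [2,8]=2  [7,8]=1
  size 3 → [1,2,8]=3  [2,7,8]=3  [6,7,8]=1
  size 4 → [1,2,7,8]=6  [2,6,7,8]=4  [5,6,7,8]=1
  size 5 → [1,2,6,7,8]=10  [2,5,6,7,8]=5  [4,5,6,7,8]=1
  size 6 → [1,2,5,6,7,8]=15  [2,4,5,6,7,8]=6  [3,4,5,6,7,8]=1
  size 7 → [1,2,4,5,6,7,8]=21  [2,3,4,5,6,7,8]=7
  first=0(k) contributes 28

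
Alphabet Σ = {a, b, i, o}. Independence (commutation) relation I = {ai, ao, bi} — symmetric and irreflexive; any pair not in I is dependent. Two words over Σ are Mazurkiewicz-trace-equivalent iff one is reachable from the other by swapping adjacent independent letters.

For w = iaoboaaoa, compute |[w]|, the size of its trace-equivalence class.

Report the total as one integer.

30

piece 0:i — minimal
piece 1:a — minimal
piece 2:o rests on {0:i}
piece 3:b rests on {1:a, 2:o}
piece 4:o rests on {3:b}
piece 5:a rests on {3:b}
piece 6:a rests on {5:a}
piece 7:o rests on {4:o}
piece 8:a rests on {6:a}
minimal pieces: {0:i, 1:a}
ways to finish when only these pieces remain (= sum over removing one remaining piece with nothing left below it):
  1 left: {7}→1  {8}→1
  2 left: {4,7}→1  {6,8}→1  {7,8}→2
  3 left: {4,7,8}→3  {5,6,8}→1  {6,7,8}→3
  4 left: {4,6,7,8}→6  {5,6,7,8}→4
  5 left: {4,5,6,7,8}→10
  6 left: {3,4,5,6,7,8}→10
  7 left: {1,3,4,5,6,7,8}→10  {2,3,4,5,6,7,8}→10
  placing 0:i first → 20 extensions
  placing 1:a first → 10 extensions
total linear extensions = 30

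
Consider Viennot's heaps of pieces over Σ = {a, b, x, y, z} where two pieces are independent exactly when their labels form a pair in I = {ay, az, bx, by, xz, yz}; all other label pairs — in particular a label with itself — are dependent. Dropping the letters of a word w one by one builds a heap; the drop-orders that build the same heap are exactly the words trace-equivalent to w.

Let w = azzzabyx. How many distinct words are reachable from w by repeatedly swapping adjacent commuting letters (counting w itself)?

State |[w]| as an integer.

#0=a has no predecessor
#1=z has no predecessor
#2=z depends on [1:z]
#3=z depends on [2:z]
#4=a depends on [0:a]
#5=b depends on [3:z, 4:a]
#6=y has no predecessor
#7=x depends on [4:a, 6:y]
sources: [0:a, 1:z, 6:y]
N(rest) = Σ N(rest − s) over sources s of rest; N(one piece) = 1:
  size 1 → [5]=1  [7]=1
  size 2 → [3,5]=1  [5,7]=2  [6,7]=1
  size 3 → [2,3,5]=1  [3,5,7]=3  [4,5,7]=2  [5,6,7]=3
  size 4 → [0,4,5,7]=2  [1,2,3,5]=1  [2,3,5,7]=4  [3,4,5,7]=5  [3,5,6,7]=6  [4,5,6,7]=5
  size 5 → [0,3,4,5,7]=7  [0,4,5,6,7]=7  [1,2,3,5,7]=5  [2,3,4,5,7]=9  [2,3,5,6,7]=10  [3,4,5,6,7]=16
  size 6 → [0,2,3,4,5,7]=16  [0,3,4,5,6,7]=30  [1,2,3,4,5,7]=14  [1,2,3,5,6,7]=15  [2,3,4,5,6,7]=35
  first=0(a) contributes 64
  first=1(z) contributes 81
  first=6(y) contributes 30
|[w]| = 175

175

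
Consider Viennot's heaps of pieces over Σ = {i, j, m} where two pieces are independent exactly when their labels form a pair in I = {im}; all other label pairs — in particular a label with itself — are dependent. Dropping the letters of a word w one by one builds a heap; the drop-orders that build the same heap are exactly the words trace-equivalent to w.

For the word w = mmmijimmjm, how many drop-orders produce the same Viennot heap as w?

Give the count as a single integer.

drop 0:m onto floor
drop 1:m onto {0:m}
drop 2:m onto {1:m}
drop 3:i onto floor
drop 4:j onto {2:m, 3:i}
drop 5:i onto {4:j}
drop 6:m onto {4:j}
drop 7:m onto {6:m}
drop 8:j onto {5:i, 7:m}
drop 9:m onto {8:j}
ground layer = {0:m, 3:i}
drop-orders for the pieces not yet dropped (sum over which currently-grounded one goes next):
  1 to go: {9} 1
  2 to go: {8,9} 1
  3 to go: {5,8,9} 1  {7,8,9} 1
  4 to go: {5,7,8,9} 2  {6,7,8,9} 1
  5 to go: {5,6,7,8,9} 3
  6 to go: {4,5,6,7,8,9} 3
  7 to go: {2,4,5,6,7,8,9} 3  {3,4,5,6,7,8,9} 3
  8 to go: {1,2,4,5,6,7,8,9} 3  {2,3,4,5,6,7,8,9} 6
  if 0:m drops first: 9 orders
  if 3:i drops first: 3 orders
heap linearizations: 12

12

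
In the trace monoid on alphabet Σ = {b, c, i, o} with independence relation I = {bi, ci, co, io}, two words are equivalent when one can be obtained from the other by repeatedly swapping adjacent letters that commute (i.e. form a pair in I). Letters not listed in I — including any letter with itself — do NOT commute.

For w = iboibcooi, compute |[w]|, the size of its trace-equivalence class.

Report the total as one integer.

252

0(i) covers ∅
1(b) covers ∅
2(o) covers 1:b
3(i) covers 0:i
4(b) covers 2:o
5(c) covers 4:b
6(o) covers 4:b
7(o) covers 6:o
8(i) covers 3:i
floor of heap: 0:i, 1:b
completions by unplaced set U, small U first (add the entries for U minus each lowest piece of U):
  |U|=1: {5}:1  {7}:1  {8}:1
  |U|=2: {3,8}:1  {5,7}:2  {5,8}:2  {6,7}:1  {7,8}:2
  |U|=3: {0,3,8}:1  {3,5,8}:3  {3,7,8}:3  {5,6,7}:3  {5,7,8}:6  {6,7,8}:3
  |U|=4: {0,3,5,8}:4  {0,3,7,8}:4  {3,5,7,8}:12  {3,6,7,8}:6  {4,5,6,7}:3  {5,6,7,8}:12
  |U|=5: {0,3,5,7,8}:20  {0,3,6,7,8}:10  {2,4,5,6,7}:3  {3,5,6,7,8}:30  {4,5,6,7,8}:15
  |U|=6: {0,3,5,6,7,8}:60  {1,2,4,5,6,7}:3  {2,4,5,6,7,8}:18  {3,4,5,6,7,8}:45
  |U|=7: {0,3,4,5,6,7,8}:105  {1,2,4,5,6,7,8}:21  {2,3,4,5,6,7,8}:63
  start at 0(i): 84
  start at 1(b): 168
sum over floor = 252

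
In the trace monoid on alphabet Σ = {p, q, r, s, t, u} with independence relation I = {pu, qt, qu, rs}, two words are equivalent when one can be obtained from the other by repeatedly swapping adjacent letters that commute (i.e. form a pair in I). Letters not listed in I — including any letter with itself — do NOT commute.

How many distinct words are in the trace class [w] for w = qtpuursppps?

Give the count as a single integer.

18

0(q) covers ∅
1(t) covers ∅
2(p) covers 0:q, 1:t
3(u) covers 1:t
4(u) covers 3:u
5(r) covers 2:p, 4:u
6(s) covers 2:p, 4:u
7(p) covers 5:r, 6:s
8(p) covers 7:p
9(p) covers 8:p
10(s) covers 9:p
floor of heap: 0:q, 1:t
completions by unplaced set U, small U first (add the entries for U minus each lowest piece of U):
  |U|=1: {10}:1
  |U|=2: {9,10}:1
  |U|=3: {8,9,10}:1
  |U|=4: {7,8,9,10}:1
  |U|=5: {5,7,8,9,10}:1  {6,7,8,9,10}:1
  |U|=6: {5,6,7,8,9,10}:2
  |U|=7: {2,5,6,7,8,9,10}:2  {4,5,6,7,8,9,10}:2
  |U|=8: {0,2,5,6,7,8,9,10}:2  {2,4,5,6,7,8,9,10}:4  {3,4,5,6,7,8,9,10}:2
  |U|=9: {0,2,4,5,6,7,8,9,10}:6  {2,3,4,5,6,7,8,9,10}:6
  start at 0(q): 6
  start at 1(t): 12
sum over floor = 18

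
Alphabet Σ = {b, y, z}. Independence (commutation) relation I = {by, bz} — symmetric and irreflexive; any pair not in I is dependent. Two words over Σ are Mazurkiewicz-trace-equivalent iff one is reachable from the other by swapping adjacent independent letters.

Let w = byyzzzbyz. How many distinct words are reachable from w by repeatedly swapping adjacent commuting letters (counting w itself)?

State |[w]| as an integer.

0(b) covers ∅
1(y) covers ∅
2(y) covers 1:y
3(z) covers 2:y
4(z) covers 3:z
5(z) covers 4:z
6(b) covers 0:b
7(y) covers 5:z
8(z) covers 7:y
floor of heap: 0:b, 1:y
completions by unplaced set U, small U first (add the entries for U minus each lowest piece of U):
  |U|=1: {6}:1  {8}:1
  |U|=2: {0,6}:1  {6,8}:2  {7,8}:1
  |U|=3: {0,6,8}:3  {5,7,8}:1  {6,7,8}:3
  |U|=4: {0,6,7,8}:6  {4,5,7,8}:1  {5,6,7,8}:4
  |U|=5: {0,5,6,7,8}:10  {3,4,5,7,8}:1  {4,5,6,7,8}:5
  |U|=6: {0,4,5,6,7,8}:15  {2,3,4,5,7,8}:1  {3,4,5,6,7,8}:6
  |U|=7: {0,3,4,5,6,7,8}:21  {1,2,3,4,5,7,8}:1  {2,3,4,5,6,7,8}:7
  start at 0(b): 8
  start at 1(y): 28
sum over floor = 36

36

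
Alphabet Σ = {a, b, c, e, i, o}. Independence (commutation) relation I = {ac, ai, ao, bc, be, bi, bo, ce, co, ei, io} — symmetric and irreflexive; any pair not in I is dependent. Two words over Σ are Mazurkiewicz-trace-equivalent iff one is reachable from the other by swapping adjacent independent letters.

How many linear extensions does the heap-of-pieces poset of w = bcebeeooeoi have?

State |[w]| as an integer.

1980

0(b) covers ∅
1(c) covers ∅
2(e) covers ∅
3(b) covers 0:b
4(e) covers 2:e
5(e) covers 4:e
6(o) covers 5:e
7(o) covers 6:o
8(e) covers 7:o
9(o) covers 8:e
10(i) covers 1:c
floor of heap: 0:b, 1:c, 2:e
completions by unplaced set U, small U first (add the entries for U minus each lowest piece of U):
  |U|=1: {3}:1  {9}:1  {10}:1
  |U|=2: {0,3}:1  {1,10}:1  {3,9}:2  {3,10}:2  {8,9}:1  {9,10}:2
  |U|=3: {0,3,9}:3  {0,3,10}:3  {1,3,10}:3  {1,9,10}:3  {3,8,9}:3  {3,9,10}:6  {7,8,9}:1  {8,9,10}:3
  |U|=4: {0,1,3,10}:6  {0,3,8,9}:6  {0,3,9,10}:12  {1,3,9,10}:12  {1,8,9,10}:6  {3,7,8,9}:4  {3,8,9,10}:12  {6,7,8,9}:1  {7,8,9,10}:4
  |U|=5: {0,1,3,9,10}:30  {0,3,7,8,9}:10  {0,3,8,9,10}:30  {1,3,8,9,10}:30  {1,7,8,9,10}:10  {3,6,7,8,9}:5  {3,7,8,9,10}:20  {5,6,7,8,9}:1  {6,7,8,9,10}:5
  |U|=6: {0,1,3,8,9,10}:90  {0,3,6,7,8,9}:15  {0,3,7,8,9,10}:60  {1,3,7,8,9,10}:60  {1,6,7,8,9,10}:15  {3,5,6,7,8,9}:6  {3,6,7,8,9,10}:30  {4,5,6,7,8,9}:1  {5,6,7,8,9,10}:6
  |U|=7: {0,1,3,7,8,9,10}:210  {0,3,5,6,7,8,9}:21  {0,3,6,7,8,9,10}:105  {1,3,6,7,8,9,10}:105  {1,5,6,7,8,9,10}:21  {2,4,5,6,7,8,9}:1  {3,4,5,6,7,8,9}:7  {3,5,6,7,8,9,10}:42  {4,5,6,7,8,9,10}:7
  |U|=8: {0,1,3,6,7,8,9,10}:420  {0,3,4,5,6,7,8,9}:28  {0,3,5,6,7,8,9,10}:168  {1,3,5,6,7,8,9,10}:168  {1,4,5,6,7,8,9,10}:28  {2,3,4,5,6,7,8,9}:8  {2,4,5,6,7,8,9,10}:8  {3,4,5,6,7,8,9,10}:56
  |U|=9: {0,1,3,5,6,7,8,9,10}:756  {0,2,3,4,5,6,7,8,9}:36  {0,3,4,5,6,7,8,9,10}:252  {1,2,4,5,6,7,8,9,10}:36  {1,3,4,5,6,7,8,9,10}:252  {2,3,4,5,6,7,8,9,10}:72
  start at 0(b): 360
  start at 1(c): 360
  start at 2(e): 1260
sum over floor = 1980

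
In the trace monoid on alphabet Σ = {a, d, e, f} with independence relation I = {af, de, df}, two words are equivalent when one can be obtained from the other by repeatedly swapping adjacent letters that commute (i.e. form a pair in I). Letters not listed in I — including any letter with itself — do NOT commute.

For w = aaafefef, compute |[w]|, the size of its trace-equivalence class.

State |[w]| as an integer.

piece 0:a — minimal
piece 1:a rests on {0:a}
piece 2:a rests on {1:a}
piece 3:f — minimal
piece 4:e rests on {2:a, 3:f}
piece 5:f rests on {4:e}
piece 6:e rests on {5:f}
piece 7:f rests on {6:e}
minimal pieces: {0:a, 3:f}
ways to finish when only these pieces remain (= sum over removing one remaining piece with nothing left below it):
  1 left: {7}→1
  2 left: {6,7}→1
  3 left: {5,6,7}→1
  4 left: {4,5,6,7}→1
  5 left: {2,4,5,6,7}→1  {3,4,5,6,7}→1
  6 left: {1,2,4,5,6,7}→1  {2,3,4,5,6,7}→2
  placing 0:a first → 3 extensions
  placing 3:f first → 1 extensions
total linear extensions = 4

4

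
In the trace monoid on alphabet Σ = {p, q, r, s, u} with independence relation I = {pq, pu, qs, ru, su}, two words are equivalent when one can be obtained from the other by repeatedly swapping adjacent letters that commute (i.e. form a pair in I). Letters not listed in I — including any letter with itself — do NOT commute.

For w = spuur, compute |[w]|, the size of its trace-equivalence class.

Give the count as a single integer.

10

drop 0:s onto floor
drop 1:p onto {0:s}
drop 2:u onto floor
drop 3:u onto {2:u}
drop 4:r onto {1:p}
ground layer = {0:s, 2:u}
drop-orders for the pieces not yet dropped (sum over which currently-grounded one goes next):
  1 to go: {3} 1  {4} 1
  2 to go: {1,4} 1  {2,3} 1  {3,4} 2
  3 to go: {0,1,4} 1  {1,3,4} 3  {2,3,4} 3
  if 0:s drops first: 6 orders
  if 2:u drops first: 4 orders
heap linearizations: 10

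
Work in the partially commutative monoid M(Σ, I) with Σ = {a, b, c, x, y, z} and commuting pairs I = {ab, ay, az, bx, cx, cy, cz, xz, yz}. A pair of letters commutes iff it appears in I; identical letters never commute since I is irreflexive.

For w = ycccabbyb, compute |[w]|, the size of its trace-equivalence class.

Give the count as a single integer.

0(y) covers ∅
1(c) covers ∅
2(c) covers 1:c
3(c) covers 2:c
4(a) covers 3:c
5(b) covers 0:y, 3:c
6(b) covers 5:b
7(y) covers 6:b
8(b) covers 7:y
floor of heap: 0:y, 1:c
completions by unplaced set U, small U first (add the entries for U minus each lowest piece of U):
  |U|=1: {4}:1  {8}:1
  |U|=2: {4,8}:2  {7,8}:1
  |U|=3: {4,7,8}:3  {6,7,8}:1
  |U|=4: {4,6,7,8}:4  {5,6,7,8}:1
  |U|=5: {0,5,6,7,8}:1  {4,5,6,7,8}:5
  |U|=6: {0,4,5,6,7,8}:6  {3,4,5,6,7,8}:5
  |U|=7: {0,3,4,5,6,7,8}:11  {2,3,4,5,6,7,8}:5
  start at 0(y): 5
  start at 1(c): 16
sum over floor = 21

21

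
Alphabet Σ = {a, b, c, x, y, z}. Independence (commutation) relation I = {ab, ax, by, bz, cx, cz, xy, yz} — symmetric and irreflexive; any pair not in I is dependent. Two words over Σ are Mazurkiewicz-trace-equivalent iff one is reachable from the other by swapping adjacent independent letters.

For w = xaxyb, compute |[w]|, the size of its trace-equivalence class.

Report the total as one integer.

10

0(x) covers ∅
1(a) covers ∅
2(x) covers 0:x
3(y) covers 1:a
4(b) covers 2:x
floor of heap: 0:x, 1:a
completions by unplaced set U, small U first (add the entries for U minus each lowest piece of U):
  |U|=1: {3}:1  {4}:1
  |U|=2: {1,3}:1  {2,4}:1  {3,4}:2
  |U|=3: {0,2,4}:1  {1,3,4}:3  {2,3,4}:3
  start at 0(x): 6
  start at 1(a): 4
sum over floor = 10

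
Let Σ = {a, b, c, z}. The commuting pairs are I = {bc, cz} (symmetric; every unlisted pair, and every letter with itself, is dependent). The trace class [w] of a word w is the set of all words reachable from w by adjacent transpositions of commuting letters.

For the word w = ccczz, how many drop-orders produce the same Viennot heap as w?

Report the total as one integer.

drop 0:c onto floor
drop 1:c onto {0:c}
drop 2:c onto {1:c}
drop 3:z onto floor
drop 4:z onto {3:z}
ground layer = {0:c, 3:z}
drop-orders for the pieces not yet dropped (sum over which currently-grounded one goes next):
  1 to go: {2} 1  {4} 1
  2 to go: {1,2} 1  {2,4} 2  {3,4} 1
  3 to go: {0,1,2} 1  {1,2,4} 3  {2,3,4} 3
  if 0:c drops first: 6 orders
  if 3:z drops first: 4 orders
heap linearizations: 10

10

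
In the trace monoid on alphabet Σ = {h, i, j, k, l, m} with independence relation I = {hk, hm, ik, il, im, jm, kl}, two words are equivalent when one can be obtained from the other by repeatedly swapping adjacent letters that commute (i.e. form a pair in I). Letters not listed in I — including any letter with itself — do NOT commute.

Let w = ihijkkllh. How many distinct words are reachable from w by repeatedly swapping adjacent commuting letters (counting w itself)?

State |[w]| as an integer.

10

#0=i has no predecessor
#1=h depends on [0:i]
#2=i depends on [1:h]
#3=j depends on [2:i]
#4=k depends on [3:j]
#5=k depends on [4:k]
#6=l depends on [3:j]
#7=l depends on [6:l]
#8=h depends on [7:l]
sources: [0:i]
N(rest) = Σ N(rest − s) over sources s of rest; N(one piece) = 1:
  size 1 → [5]=1  [8]=1
  size 2 → [4,5]=1  [5,8]=2  [7,8]=1
  size 3 → [4,5,8]=3  [5,7,8]=3  [6,7,8]=1
  size 4 → [4,5,7,8]=6  [5,6,7,8]=4
  size 5 → [4,5,6,7,8]=10
  size 6 → [3,4,5,6,7,8]=10
  size 7 → [2,3,4,5,6,7,8]=10
  first=0(i) contributes 10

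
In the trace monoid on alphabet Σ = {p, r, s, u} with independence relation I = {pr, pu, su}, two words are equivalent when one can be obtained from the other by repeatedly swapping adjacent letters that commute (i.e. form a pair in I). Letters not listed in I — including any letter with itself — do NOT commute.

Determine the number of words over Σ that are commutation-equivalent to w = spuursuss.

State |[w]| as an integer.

39

piece 0:s — minimal
piece 1:p rests on {0:s}
piece 2:u — minimal
piece 3:u rests on {2:u}
piece 4:r rests on {0:s, 3:u}
piece 5:s rests on {1:p, 4:r}
piece 6:u rests on {4:r}
piece 7:s rests on {5:s}
piece 8:s rests on {7:s}
minimal pieces: {0:s, 2:u}
ways to finish when only these pieces remain (= sum over removing one remaining piece with nothing left below it):
  1 left: {6}→1  {8}→1
  2 left: {6,8}→2  {7,8}→1
  3 left: {5,7,8}→1  {6,7,8}→3
  4 left: {1,5,7,8}→1  {5,6,7,8}→4
  5 left: {1,5,6,7,8}→5  {4,5,6,7,8}→4
  6 left: {1,4,5,6,7,8}→9  {3,4,5,6,7,8}→4
  7 left: {0,1,4,5,6,7,8}→9  {1,3,4,5,6,7,8}→13  {2,3,4,5,6,7,8}→4
  placing 0:s first → 17 extensions
  placing 2:u first → 22 extensions
total linear extensions = 39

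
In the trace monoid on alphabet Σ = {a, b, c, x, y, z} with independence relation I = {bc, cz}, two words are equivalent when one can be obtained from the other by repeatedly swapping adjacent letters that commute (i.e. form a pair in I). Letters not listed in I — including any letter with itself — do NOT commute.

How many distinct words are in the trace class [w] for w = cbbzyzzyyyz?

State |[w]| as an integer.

4

0(c) covers ∅
1(b) covers ∅
2(b) covers 1:b
3(z) covers 2:b
4(y) covers 0:c, 3:z
5(z) covers 4:y
6(z) covers 5:z
7(y) covers 6:z
8(y) covers 7:y
9(y) covers 8:y
10(z) covers 9:y
floor of heap: 0:c, 1:b
completions by unplaced set U, small U first (add the entries for U minus each lowest piece of U):
  |U|=1: {10}:1
  |U|=2: {9,10}:1
  |U|=3: {8,9,10}:1
  |U|=4: {7,8,9,10}:1
  |U|=5: {6,7,8,9,10}:1
  |U|=6: {5,6,7,8,9,10}:1
  |U|=7: {4,5,6,7,8,9,10}:1
  |U|=8: {0,4,5,6,7,8,9,10}:1  {3,4,5,6,7,8,9,10}:1
  |U|=9: {0,3,4,5,6,7,8,9,10}:2  {2,3,4,5,6,7,8,9,10}:1
  start at 0(c): 1
  start at 1(b): 3
sum over floor = 4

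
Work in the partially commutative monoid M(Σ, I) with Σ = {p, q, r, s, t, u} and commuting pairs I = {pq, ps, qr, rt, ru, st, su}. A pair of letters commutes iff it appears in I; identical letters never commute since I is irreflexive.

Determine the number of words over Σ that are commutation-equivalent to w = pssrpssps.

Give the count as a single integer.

30

piece 0:p — minimal
piece 1:s — minimal
piece 2:s rests on {1:s}
piece 3:r rests on {0:p, 2:s}
piece 4:p rests on {3:r}
piece 5:s rests on {3:r}
piece 6:s rests on {5:s}
piece 7:p rests on {4:p}
piece 8:s rests on {6:s}
minimal pieces: {0:p, 1:s}
ways to finish when only these pieces remain (= sum over removing one remaining piece with nothing left below it):
  1 left: {7}→1  {8}→1
  2 left: {4,7}→1  {6,8}→1  {7,8}→2
  3 left: {4,7,8}→3  {5,6,8}→1  {6,7,8}→3
  4 left: {4,6,7,8}→6  {5,6,7,8}→4
  5 left: {4,5,6,7,8}→10
  6 left: {3,4,5,6,7,8}→10
  7 left: {0,3,4,5,6,7,8}→10  {2,3,4,5,6,7,8}→10
  placing 0:p first → 10 extensions
  placing 1:s first → 20 extensions
total linear extensions = 30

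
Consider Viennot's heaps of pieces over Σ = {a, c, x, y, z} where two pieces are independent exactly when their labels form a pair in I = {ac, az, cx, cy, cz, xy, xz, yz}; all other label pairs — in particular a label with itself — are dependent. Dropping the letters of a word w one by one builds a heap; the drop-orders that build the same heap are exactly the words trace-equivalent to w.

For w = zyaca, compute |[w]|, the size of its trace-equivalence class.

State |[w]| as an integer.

#0=z has no predecessor
#1=y has no predecessor
#2=a depends on [1:y]
#3=c has no predecessor
#4=a depends on [2:a]
sources: [0:z, 1:y, 3:c]
N(rest) = Σ N(rest − s) over sources s of rest; N(one piece) = 1:
  size 1 → [0]=1  [3]=1  [4]=1
  size 2 → [0,3]=2  [0,4]=2  [2,4]=1  [3,4]=2
  size 3 → [0,2,4]=3  [0,3,4]=6  [1,2,4]=1  [2,3,4]=3
  first=0(z) contributes 4
  first=1(y) contributes 12
  first=3(c) contributes 4
|[w]| = 20

20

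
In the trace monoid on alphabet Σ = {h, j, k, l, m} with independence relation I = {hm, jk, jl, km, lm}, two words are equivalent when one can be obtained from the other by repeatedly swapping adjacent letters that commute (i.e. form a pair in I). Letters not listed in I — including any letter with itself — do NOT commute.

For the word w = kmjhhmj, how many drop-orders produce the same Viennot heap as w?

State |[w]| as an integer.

10

piece 0:k — minimal
piece 1:m — minimal
piece 2:j rests on {1:m}
piece 3:h rests on {0:k, 2:j}
piece 4:h rests on {3:h}
piece 5:m rests on {2:j}
piece 6:j rests on {4:h, 5:m}
minimal pieces: {0:k, 1:m}
ways to finish when only these pieces remain (= sum over removing one remaining piece with nothing left below it):
  1 left: {6}→1
  2 left: {4,6}→1  {5,6}→1
  3 left: {3,4,6}→1  {4,5,6}→2
  4 left: {0,3,4,6}→1  {3,4,5,6}→3
  5 left: {0,3,4,5,6}→4  {2,3,4,5,6}→3
  placing 0:k first → 3 extensions
  placing 1:m first → 7 extensions
total linear extensions = 10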